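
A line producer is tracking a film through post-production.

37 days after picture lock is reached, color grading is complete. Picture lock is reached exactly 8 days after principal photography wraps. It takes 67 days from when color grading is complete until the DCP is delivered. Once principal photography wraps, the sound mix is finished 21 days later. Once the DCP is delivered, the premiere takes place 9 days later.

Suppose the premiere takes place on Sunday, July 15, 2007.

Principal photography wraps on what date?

The premiere takes place: Jul 15, 2007.
The DCP is delivered: Jul 15, 2007 − 9 days = Jul 6, 2007.
Color grading is complete: Jul 6, 2007 − 67 days = Apr 30, 2007.
Picture lock is reached: Apr 30, 2007 − 37 days = Mar 24, 2007.
Principal photography wraps: Mar 24, 2007 − 8 days = Mar 16, 2007.

Friday, March 16, 2007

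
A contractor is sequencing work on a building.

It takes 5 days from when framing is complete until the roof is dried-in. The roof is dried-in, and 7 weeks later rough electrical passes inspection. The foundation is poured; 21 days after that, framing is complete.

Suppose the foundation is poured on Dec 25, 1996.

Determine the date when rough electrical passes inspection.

Mar 10, 1997

The foundation is poured: Dec 25, 1996.
Framing is complete: Dec 25, 1996 + 21 days = Jan 15, 1997.
The roof is dried-in: Jan 15, 1997 + 5 days = Jan 20, 1997.
Rough electrical passes inspection: Jan 20, 1997 + 7 weeks = Mar 10, 1997.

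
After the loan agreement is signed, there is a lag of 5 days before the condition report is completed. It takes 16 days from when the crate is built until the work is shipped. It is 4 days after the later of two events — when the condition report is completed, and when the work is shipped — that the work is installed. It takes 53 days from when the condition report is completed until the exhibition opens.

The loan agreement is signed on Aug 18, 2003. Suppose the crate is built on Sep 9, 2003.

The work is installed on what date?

The loan agreement is signed: Aug 18, 2003.
The condition report is completed: Aug 18, 2003 + 5 days = Aug 23, 2003.
The crate is built: Sep 9, 2003.
The work is shipped: Sep 9, 2003 + 16 days = Sep 25, 2003.
Both prerequisites met — the condition report is completed (Aug 23, 2003), the work is shipped (Sep 25, 2003); the later is Sep 25, 2003.
The work is installed: Sep 25, 2003 + 4 days = Sep 29, 2003.

Sep 29, 2003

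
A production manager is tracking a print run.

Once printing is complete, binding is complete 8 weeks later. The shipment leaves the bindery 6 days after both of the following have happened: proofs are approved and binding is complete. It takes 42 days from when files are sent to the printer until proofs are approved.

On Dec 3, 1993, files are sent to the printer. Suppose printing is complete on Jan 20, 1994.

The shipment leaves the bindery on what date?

Mar 23, 1994

Files are sent to the printer: Dec 3, 1993.
Proofs are approved: Dec 3, 1993 + 42 days = Jan 14, 1994.
Printing is complete: Jan 20, 1994.
Binding is complete: Jan 20, 1994 + 8 weeks = Mar 17, 1994.
Both prerequisites met — proofs are approved (Jan 14, 1994), binding is complete (Mar 17, 1994); the later is Mar 17, 1994.
The shipment leaves the bindery: Mar 17, 1994 + 6 days = Mar 23, 1994.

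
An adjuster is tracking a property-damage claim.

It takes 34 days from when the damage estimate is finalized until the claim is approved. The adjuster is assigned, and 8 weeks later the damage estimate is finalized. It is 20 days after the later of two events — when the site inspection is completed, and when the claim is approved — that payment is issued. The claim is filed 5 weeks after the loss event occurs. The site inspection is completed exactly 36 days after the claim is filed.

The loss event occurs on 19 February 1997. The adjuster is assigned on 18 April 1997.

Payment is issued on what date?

6 August 1997

The loss event occurs: Feb 19, 1997.
The claim is filed: Feb 19, 1997 + 5 weeks = Mar 26, 1997.
The site inspection is completed: Mar 26, 1997 + 36 days = May 1, 1997.
The adjuster is assigned: Apr 18, 1997.
The damage estimate is finalized: Apr 18, 1997 + 8 weeks = Jun 13, 1997.
The claim is approved: Jun 13, 1997 + 34 days = Jul 17, 1997.
Both prerequisites met — the site inspection is completed (May 1, 1997), the claim is approved (Jul 17, 1997); the later is Jul 17, 1997.
Payment is issued: Jul 17, 1997 + 20 days = Aug 6, 1997.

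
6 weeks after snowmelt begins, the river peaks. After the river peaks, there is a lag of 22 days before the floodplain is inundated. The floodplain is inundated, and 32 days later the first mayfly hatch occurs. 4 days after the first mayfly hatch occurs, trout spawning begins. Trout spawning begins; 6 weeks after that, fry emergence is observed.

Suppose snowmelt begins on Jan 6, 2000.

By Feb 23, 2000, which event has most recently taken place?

Snowmelt begins: Jan 6, 2000.
The river peaks: Jan 6, 2000 + 6 weeks = Feb 17, 2000.
The floodplain is inundated: Feb 17, 2000 + 22 days = Mar 10, 2000.
The first mayfly hatch occurs: Mar 10, 2000 + 32 days = Apr 11, 2000.
Trout spawning begins: Apr 11, 2000 + 4 days = Apr 15, 2000.
Fry emergence is observed: Apr 15, 2000 + 6 weeks = May 27, 2000.
Feb 23, 2000 falls between when the river peaks (Feb 17, 2000) and when the floodplain is inundated (Mar 10, 2000).

The river peaks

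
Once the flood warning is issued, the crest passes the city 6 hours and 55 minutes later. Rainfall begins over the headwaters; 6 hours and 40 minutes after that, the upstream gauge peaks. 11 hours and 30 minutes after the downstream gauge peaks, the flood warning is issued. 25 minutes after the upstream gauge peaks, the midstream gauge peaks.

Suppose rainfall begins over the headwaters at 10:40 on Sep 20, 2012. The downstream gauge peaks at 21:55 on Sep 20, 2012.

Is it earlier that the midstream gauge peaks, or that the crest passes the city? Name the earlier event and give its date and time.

Rainfall begins over the headwaters: 10:40 Sep 20, 2012.
The upstream gauge peaks: 10:40 Sep 20, 2012 + 6h40m = 17:20 Sep 20, 2012.
The midstream gauge peaks: 17:20 Sep 20, 2012 + 25m = 17:45 Sep 20, 2012.
The downstream gauge peaks: 21:55 Sep 20, 2012.
The flood warning is issued: 21:55 Sep 20, 2012 + 11h30m = 09:25 Sep 21, 2012.
The crest passes the city: 09:25 Sep 21, 2012 + 6h55m = 16:20 Sep 21, 2012.
Comparing: the midstream gauge peaks at 17:45 Sep 20, 2012 vs the crest passes the city at 16:20 Sep 21, 2012. Earlier: the midstream gauge peaks.

The midstream gauge peaks — 17:45 on Sep 20, 2012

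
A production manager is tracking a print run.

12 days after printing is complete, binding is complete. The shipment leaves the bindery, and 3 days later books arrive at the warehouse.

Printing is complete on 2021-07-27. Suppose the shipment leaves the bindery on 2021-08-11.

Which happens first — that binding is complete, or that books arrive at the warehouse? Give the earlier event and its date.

Printing is complete: Jul 27, 2021.
Binding is complete: Jul 27, 2021 + 12 days = Aug 8, 2021.
The shipment leaves the bindery: Aug 11, 2021.
Books arrive at the warehouse: Aug 11, 2021 + 3 days = Aug 14, 2021.
Comparing: binding is complete on Aug 8, 2021 vs books arrive at the warehouse on Aug 14, 2021. Earlier: binding is complete.

Binding is complete — 2021-08-08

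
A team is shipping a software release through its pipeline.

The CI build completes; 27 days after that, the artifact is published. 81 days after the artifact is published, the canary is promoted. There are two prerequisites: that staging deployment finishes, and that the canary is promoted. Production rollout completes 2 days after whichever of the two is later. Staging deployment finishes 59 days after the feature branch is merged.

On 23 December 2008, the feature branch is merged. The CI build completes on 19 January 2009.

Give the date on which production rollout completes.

9 May 2009

The feature branch is merged: Dec 23, 2008.
Staging deployment finishes: Dec 23, 2008 + 59 days = Feb 20, 2009.
The CI build completes: Jan 19, 2009.
The artifact is published: Jan 19, 2009 + 27 days = Feb 15, 2009.
The canary is promoted: Feb 15, 2009 + 81 days = May 7, 2009.
Both prerequisites met — staging deployment finishes (Feb 20, 2009), the canary is promoted (May 7, 2009); the later is May 7, 2009.
Production rollout completes: May 7, 2009 + 2 days = May 9, 2009.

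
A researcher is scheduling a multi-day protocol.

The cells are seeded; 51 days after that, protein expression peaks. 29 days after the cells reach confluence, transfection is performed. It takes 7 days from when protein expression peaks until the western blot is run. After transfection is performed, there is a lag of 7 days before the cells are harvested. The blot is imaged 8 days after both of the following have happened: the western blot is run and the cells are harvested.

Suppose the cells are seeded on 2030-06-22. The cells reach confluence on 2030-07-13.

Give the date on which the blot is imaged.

2030-08-27

The cells are seeded: Jun 22, 2030.
Protein expression peaks: Jun 22, 2030 + 51 days = Aug 12, 2030.
The western blot is run: Aug 12, 2030 + 7 days = Aug 19, 2030.
The cells reach confluence: Jul 13, 2030.
Transfection is performed: Jul 13, 2030 + 29 days = Aug 11, 2030.
The cells are harvested: Aug 11, 2030 + 7 days = Aug 18, 2030.
Both prerequisites met — the western blot is run (Aug 19, 2030), the cells are harvested (Aug 18, 2030); the later is Aug 19, 2030.
The blot is imaged: Aug 19, 2030 + 8 days = Aug 27, 2030.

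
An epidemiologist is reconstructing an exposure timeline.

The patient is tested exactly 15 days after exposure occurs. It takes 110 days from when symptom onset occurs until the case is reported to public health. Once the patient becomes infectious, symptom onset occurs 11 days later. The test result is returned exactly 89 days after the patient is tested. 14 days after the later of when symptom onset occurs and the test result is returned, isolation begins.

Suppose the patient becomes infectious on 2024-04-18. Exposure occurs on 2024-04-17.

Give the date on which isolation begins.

The patient becomes infectious: Apr 18, 2024.
Symptom onset occurs: Apr 18, 2024 + 11 days = Apr 29, 2024.
Exposure occurs: Apr 17, 2024.
The patient is tested: Apr 17, 2024 + 15 days = May 2, 2024.
The test result is returned: May 2, 2024 + 89 days = Jul 30, 2024.
Both prerequisites met — symptom onset occurs (Apr 29, 2024), the test result is returned (Jul 30, 2024); the later is Jul 30, 2024.
Isolation begins: Jul 30, 2024 + 14 days = Aug 13, 2024.

2024-08-13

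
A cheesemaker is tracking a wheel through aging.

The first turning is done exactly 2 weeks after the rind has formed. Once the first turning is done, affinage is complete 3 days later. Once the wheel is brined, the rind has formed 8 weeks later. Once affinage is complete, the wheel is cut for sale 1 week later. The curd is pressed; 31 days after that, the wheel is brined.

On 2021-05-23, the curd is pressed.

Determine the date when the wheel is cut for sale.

The curd is pressed: May 23, 2021.
The wheel is brined: May 23, 2021 + 31 days = Jun 23, 2021.
The rind has formed: Jun 23, 2021 + 8 weeks = Aug 18, 2021.
The first turning is done: Aug 18, 2021 + 2 weeks = Sep 1, 2021.
Affinage is complete: Sep 1, 2021 + 3 days = Sep 4, 2021.
The wheel is cut for sale: Sep 4, 2021 + 1 week = Sep 11, 2021.

2021-09-11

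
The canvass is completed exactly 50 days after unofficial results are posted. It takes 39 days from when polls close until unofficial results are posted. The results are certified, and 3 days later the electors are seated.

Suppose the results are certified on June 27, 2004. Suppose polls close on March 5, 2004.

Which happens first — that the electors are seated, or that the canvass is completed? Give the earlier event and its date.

The results are certified: Jun 27, 2004.
The electors are seated: Jun 27, 2004 + 3 days = Jun 30, 2004.
Polls close: Mar 5, 2004.
Unofficial results are posted: Mar 5, 2004 + 39 days = Apr 13, 2004.
The canvass is completed: Apr 13, 2004 + 50 days = Jun 2, 2004.
Comparing: the electors are seated on Jun 30, 2004 vs the canvass is completed on Jun 2, 2004. Earlier: the canvass is completed.

The canvass is completed — June 2, 2004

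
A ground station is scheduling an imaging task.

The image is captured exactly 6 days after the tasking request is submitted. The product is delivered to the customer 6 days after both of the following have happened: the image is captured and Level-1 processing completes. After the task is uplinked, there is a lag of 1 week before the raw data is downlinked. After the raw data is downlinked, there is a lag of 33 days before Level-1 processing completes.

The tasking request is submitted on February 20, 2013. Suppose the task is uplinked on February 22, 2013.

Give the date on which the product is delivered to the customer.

April 9, 2013

The tasking request is submitted: Feb 20, 2013.
The image is captured: Feb 20, 2013 + 6 days = Feb 26, 2013.
The task is uplinked: Feb 22, 2013.
The raw data is downlinked: Feb 22, 2013 + 1 week = Mar 1, 2013.
Level-1 processing completes: Mar 1, 2013 + 33 days = Apr 3, 2013.
Both prerequisites met — the image is captured (Feb 26, 2013), Level-1 processing completes (Apr 3, 2013); the later is Apr 3, 2013.
The product is delivered to the customer: Apr 3, 2013 + 6 days = Apr 9, 2013.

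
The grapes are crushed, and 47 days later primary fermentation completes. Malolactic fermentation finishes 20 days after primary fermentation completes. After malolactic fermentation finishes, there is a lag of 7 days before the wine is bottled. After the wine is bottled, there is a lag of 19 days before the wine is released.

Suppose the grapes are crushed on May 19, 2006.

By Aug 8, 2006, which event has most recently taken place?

The grapes are crushed: May 19, 2006.
Primary fermentation completes: May 19, 2006 + 47 days = Jul 5, 2006.
Malolactic fermentation finishes: Jul 5, 2006 + 20 days = Jul 25, 2006.
The wine is bottled: Jul 25, 2006 + 7 days = Aug 1, 2006.
The wine is released: Aug 1, 2006 + 19 days = Aug 20, 2006.
Aug 8, 2006 falls between when the wine is bottled (Aug 1, 2006) and when the wine is released (Aug 20, 2006).

The wine is bottled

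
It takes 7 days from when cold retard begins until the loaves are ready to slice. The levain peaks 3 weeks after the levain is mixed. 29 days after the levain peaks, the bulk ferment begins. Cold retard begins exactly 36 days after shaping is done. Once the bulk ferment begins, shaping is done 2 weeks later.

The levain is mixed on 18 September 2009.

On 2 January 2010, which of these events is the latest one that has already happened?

Cold retard begins

The levain is mixed: Sep 18, 2009.
The levain peaks: Sep 18, 2009 + 3 weeks = Oct 9, 2009.
The bulk ferment begins: Oct 9, 2009 + 29 days = Nov 7, 2009.
Shaping is done: Nov 7, 2009 + 2 weeks = Nov 21, 2009.
Cold retard begins: Nov 21, 2009 + 36 days = Dec 27, 2009.
The loaves are ready to slice: Dec 27, 2009 + 7 days = Jan 3, 2010.
Jan 2, 2010 falls between when cold retard begins (Dec 27, 2009) and when the loaves are ready to slice (Jan 3, 2010).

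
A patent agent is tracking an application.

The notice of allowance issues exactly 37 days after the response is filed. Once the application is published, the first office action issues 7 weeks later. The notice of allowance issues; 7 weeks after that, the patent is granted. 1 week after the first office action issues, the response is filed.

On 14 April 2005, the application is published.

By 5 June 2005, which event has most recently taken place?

The first office action issues

The application is published: Apr 14, 2005.
The first office action issues: Apr 14, 2005 + 7 weeks = Jun 2, 2005.
The response is filed: Jun 2, 2005 + 1 week = Jun 9, 2005.
The notice of allowance issues: Jun 9, 2005 + 37 days = Jul 16, 2005.
The patent is granted: Jul 16, 2005 + 7 weeks = Sep 3, 2005.
Jun 5, 2005 falls between when the first office action issues (Jun 2, 2005) and when the response is filed (Jun 9, 2005).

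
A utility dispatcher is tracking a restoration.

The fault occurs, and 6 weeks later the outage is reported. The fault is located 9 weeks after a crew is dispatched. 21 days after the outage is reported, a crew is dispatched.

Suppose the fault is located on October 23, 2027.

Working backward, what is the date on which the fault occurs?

The fault is located: Oct 23, 2027.
A crew is dispatched: Oct 23, 2027 − 9 weeks = Aug 21, 2027.
The outage is reported: Aug 21, 2027 − 21 days = Jul 31, 2027.
The fault occurs: Jul 31, 2027 − 6 weeks = Jun 19, 2027.

June 19, 2027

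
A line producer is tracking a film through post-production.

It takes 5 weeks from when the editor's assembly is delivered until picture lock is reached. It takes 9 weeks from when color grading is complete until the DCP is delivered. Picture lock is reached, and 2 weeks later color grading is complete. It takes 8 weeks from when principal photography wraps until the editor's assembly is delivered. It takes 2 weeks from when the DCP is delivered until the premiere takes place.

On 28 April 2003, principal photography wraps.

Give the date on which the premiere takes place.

27 October 2003

Principal photography wraps: Apr 28, 2003.
The editor's assembly is delivered: Apr 28, 2003 + 8 weeks = Jun 23, 2003.
Picture lock is reached: Jun 23, 2003 + 5 weeks = Jul 28, 2003.
Color grading is complete: Jul 28, 2003 + 2 weeks = Aug 11, 2003.
The DCP is delivered: Aug 11, 2003 + 9 weeks = Oct 13, 2003.
The premiere takes place: Oct 13, 2003 + 2 weeks = Oct 27, 2003.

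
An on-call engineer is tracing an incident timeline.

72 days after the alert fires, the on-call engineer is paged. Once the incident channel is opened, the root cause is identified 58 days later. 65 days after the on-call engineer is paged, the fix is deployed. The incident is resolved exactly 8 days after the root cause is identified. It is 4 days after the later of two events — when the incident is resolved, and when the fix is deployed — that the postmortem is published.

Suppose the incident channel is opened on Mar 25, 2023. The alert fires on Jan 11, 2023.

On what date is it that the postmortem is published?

The incident channel is opened: Mar 25, 2023.
The root cause is identified: Mar 25, 2023 + 58 days = May 22, 2023.
The incident is resolved: May 22, 2023 + 8 days = May 30, 2023.
The alert fires: Jan 11, 2023.
The on-call engineer is paged: Jan 11, 2023 + 72 days = Mar 24, 2023.
The fix is deployed: Mar 24, 2023 + 65 days = May 28, 2023.
Both prerequisites met — the incident is resolved (May 30, 2023), the fix is deployed (May 28, 2023); the later is May 30, 2023.
The postmortem is published: May 30, 2023 + 4 days = Jun 3, 2023.

Jun 3, 2023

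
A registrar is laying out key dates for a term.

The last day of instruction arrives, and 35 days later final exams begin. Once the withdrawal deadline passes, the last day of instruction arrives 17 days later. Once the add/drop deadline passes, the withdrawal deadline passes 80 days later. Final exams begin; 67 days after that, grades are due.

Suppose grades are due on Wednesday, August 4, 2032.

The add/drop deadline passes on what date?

Sunday, January 18, 2032

Grades are due: Aug 4, 2032.
Final exams begin: Aug 4, 2032 − 67 days = May 29, 2032.
The last day of instruction arrives: May 29, 2032 − 35 days = Apr 24, 2032.
The withdrawal deadline passes: Apr 24, 2032 − 17 days = Apr 7, 2032.
The add/drop deadline passes: Apr 7, 2032 − 80 days = Jan 18, 2032.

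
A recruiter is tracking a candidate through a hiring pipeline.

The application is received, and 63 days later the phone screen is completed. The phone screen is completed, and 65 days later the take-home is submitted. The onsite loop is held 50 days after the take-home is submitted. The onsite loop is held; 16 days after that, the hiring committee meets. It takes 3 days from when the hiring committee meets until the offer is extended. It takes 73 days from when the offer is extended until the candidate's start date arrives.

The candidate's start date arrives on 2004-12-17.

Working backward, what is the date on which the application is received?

The candidate's start date arrives: Dec 17, 2004.
The offer is extended: Dec 17, 2004 − 73 days = Oct 5, 2004.
The hiring committee meets: Oct 5, 2004 − 3 days = Oct 2, 2004.
The onsite loop is held: Oct 2, 2004 − 16 days = Sep 16, 2004.
The take-home is submitted: Sep 16, 2004 − 50 days = Jul 28, 2004.
The phone screen is completed: Jul 28, 2004 − 65 days = May 24, 2004.
The application is received: May 24, 2004 − 63 days = Mar 22, 2004.

2004-03-22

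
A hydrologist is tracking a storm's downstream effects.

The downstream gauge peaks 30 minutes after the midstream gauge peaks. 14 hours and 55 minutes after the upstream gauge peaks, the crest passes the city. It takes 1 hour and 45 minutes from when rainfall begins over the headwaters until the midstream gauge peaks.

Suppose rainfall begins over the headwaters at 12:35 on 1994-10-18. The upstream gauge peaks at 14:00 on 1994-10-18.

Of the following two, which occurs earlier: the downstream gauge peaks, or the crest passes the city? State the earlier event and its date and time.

The downstream gauge peaks — 14:50 on 1994-10-18

Rainfall begins over the headwaters: 12:35 Oct 18, 1994.
The midstream gauge peaks: 12:35 Oct 18, 1994 + 1h45m = 14:20 Oct 18, 1994.
The downstream gauge peaks: 14:20 Oct 18, 1994 + 30m = 14:50 Oct 18, 1994.
The upstream gauge peaks: 14:00 Oct 18, 1994.
The crest passes the city: 14:00 Oct 18, 1994 + 14h55m = 04:55 Oct 19, 1994.
Comparing: the downstream gauge peaks at 14:50 Oct 18, 1994 vs the crest passes the city at 04:55 Oct 19, 1994. Earlier: the downstream gauge peaks.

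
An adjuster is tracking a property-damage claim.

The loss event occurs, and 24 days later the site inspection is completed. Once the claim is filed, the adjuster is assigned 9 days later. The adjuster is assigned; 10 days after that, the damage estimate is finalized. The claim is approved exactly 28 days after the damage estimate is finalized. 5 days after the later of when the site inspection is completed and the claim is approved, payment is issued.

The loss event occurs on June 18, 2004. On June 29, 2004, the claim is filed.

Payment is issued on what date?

August 20, 2004

The loss event occurs: Jun 18, 2004.
The site inspection is completed: Jun 18, 2004 + 24 days = Jul 12, 2004.
The claim is filed: Jun 29, 2004.
The adjuster is assigned: Jun 29, 2004 + 9 days = Jul 8, 2004.
The damage estimate is finalized: Jul 8, 2004 + 10 days = Jul 18, 2004.
The claim is approved: Jul 18, 2004 + 28 days = Aug 15, 2004.
Both prerequisites met — the site inspection is completed (Jul 12, 2004), the claim is approved (Aug 15, 2004); the later is Aug 15, 2004.
Payment is issued: Aug 15, 2004 + 5 days = Aug 20, 2004.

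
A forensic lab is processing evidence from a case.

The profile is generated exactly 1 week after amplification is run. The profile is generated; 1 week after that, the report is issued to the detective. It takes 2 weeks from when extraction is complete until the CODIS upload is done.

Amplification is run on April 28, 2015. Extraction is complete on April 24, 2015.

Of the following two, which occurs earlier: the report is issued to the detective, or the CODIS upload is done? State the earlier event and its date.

Amplification is run: Apr 28, 2015.
The profile is generated: Apr 28, 2015 + 1 week = May 5, 2015.
The report is issued to the detective: May 5, 2015 + 1 week = May 12, 2015.
Extraction is complete: Apr 24, 2015.
The CODIS upload is done: Apr 24, 2015 + 2 weeks = May 8, 2015.
Comparing: the report is issued to the detective on May 12, 2015 vs the CODIS upload is done on May 8, 2015. Earlier: the CODIS upload is done.

The CODIS upload is done — May 8, 2015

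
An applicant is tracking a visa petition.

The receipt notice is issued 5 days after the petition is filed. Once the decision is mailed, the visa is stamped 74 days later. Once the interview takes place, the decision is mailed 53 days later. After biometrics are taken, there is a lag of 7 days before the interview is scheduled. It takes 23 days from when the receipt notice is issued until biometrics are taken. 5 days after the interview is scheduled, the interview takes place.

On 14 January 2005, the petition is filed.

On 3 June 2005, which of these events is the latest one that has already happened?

The decision is mailed

The petition is filed: Jan 14, 2005.
The receipt notice is issued: Jan 14, 2005 + 5 days = Jan 19, 2005.
Biometrics are taken: Jan 19, 2005 + 23 days = Feb 11, 2005.
The interview is scheduled: Feb 11, 2005 + 7 days = Feb 18, 2005.
The interview takes place: Feb 18, 2005 + 5 days = Feb 23, 2005.
The decision is mailed: Feb 23, 2005 + 53 days = Apr 17, 2005.
The visa is stamped: Apr 17, 2005 + 74 days = Jun 30, 2005.
Jun 3, 2005 falls between when the decision is mailed (Apr 17, 2005) and when the visa is stamped (Jun 30, 2005).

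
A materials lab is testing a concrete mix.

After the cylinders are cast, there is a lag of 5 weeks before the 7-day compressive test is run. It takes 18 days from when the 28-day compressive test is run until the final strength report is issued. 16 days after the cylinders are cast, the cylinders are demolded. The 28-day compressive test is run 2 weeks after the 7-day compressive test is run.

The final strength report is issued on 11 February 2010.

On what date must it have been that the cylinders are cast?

6 December 2009

The final strength report is issued: Feb 11, 2010.
The 28-day compressive test is run: Feb 11, 2010 − 18 days = Jan 24, 2010.
The 7-day compressive test is run: Jan 24, 2010 − 2 weeks = Jan 10, 2010.
The cylinders are cast: Jan 10, 2010 − 5 weeks = Dec 6, 2009.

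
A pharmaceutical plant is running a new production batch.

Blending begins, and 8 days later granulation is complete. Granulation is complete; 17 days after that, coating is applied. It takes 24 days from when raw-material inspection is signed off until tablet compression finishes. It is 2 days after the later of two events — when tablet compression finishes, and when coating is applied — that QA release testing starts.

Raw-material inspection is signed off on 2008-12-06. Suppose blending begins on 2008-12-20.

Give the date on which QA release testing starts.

Raw-material inspection is signed off: Dec 6, 2008.
Tablet compression finishes: Dec 6, 2008 + 24 days = Dec 30, 2008.
Blending begins: Dec 20, 2008.
Granulation is complete: Dec 20, 2008 + 8 days = Dec 28, 2008.
Coating is applied: Dec 28, 2008 + 17 days = Jan 14, 2009.
Both prerequisites met — tablet compression finishes (Dec 30, 2008), coating is applied (Jan 14, 2009); the later is Jan 14, 2009.
QA release testing starts: Jan 14, 2009 + 2 days = Jan 16, 2009.

2009-01-16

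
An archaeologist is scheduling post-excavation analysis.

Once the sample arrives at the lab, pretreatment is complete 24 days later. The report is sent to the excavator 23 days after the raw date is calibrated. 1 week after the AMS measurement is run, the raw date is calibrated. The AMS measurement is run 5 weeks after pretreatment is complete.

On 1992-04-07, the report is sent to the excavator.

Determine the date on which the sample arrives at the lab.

1992-01-09

The report is sent to the excavator: Apr 7, 1992.
The raw date is calibrated: Apr 7, 1992 − 23 days = Mar 15, 1992.
The AMS measurement is run: Mar 15, 1992 − 1 week = Mar 8, 1992.
Pretreatment is complete: Mar 8, 1992 − 5 weeks = Feb 2, 1992.
The sample arrives at the lab: Feb 2, 1992 − 24 days = Jan 9, 1992.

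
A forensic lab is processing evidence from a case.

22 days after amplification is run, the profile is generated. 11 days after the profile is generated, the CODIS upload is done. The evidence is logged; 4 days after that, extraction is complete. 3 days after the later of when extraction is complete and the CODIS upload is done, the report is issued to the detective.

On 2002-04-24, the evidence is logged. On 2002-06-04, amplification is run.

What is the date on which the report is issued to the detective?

2002-07-10

The evidence is logged: Apr 24, 2002.
Extraction is complete: Apr 24, 2002 + 4 days = Apr 28, 2002.
Amplification is run: Jun 4, 2002.
The profile is generated: Jun 4, 2002 + 22 days = Jun 26, 2002.
The CODIS upload is done: Jun 26, 2002 + 11 days = Jul 7, 2002.
Both prerequisites met — extraction is complete (Apr 28, 2002), the CODIS upload is done (Jul 7, 2002); the later is Jul 7, 2002.
The report is issued to the detective: Jul 7, 2002 + 3 days = Jul 10, 2002.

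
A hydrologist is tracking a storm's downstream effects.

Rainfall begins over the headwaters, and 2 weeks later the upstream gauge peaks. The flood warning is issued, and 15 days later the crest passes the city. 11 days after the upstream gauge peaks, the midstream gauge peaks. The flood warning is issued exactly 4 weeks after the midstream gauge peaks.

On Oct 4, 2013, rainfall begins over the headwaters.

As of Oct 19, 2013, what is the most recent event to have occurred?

The upstream gauge peaks

Rainfall begins over the headwaters: Oct 4, 2013.
The upstream gauge peaks: Oct 4, 2013 + 2 weeks = Oct 18, 2013.
The midstream gauge peaks: Oct 18, 2013 + 11 days = Oct 29, 2013.
The flood warning is issued: Oct 29, 2013 + 4 weeks = Nov 26, 2013.
The crest passes the city: Nov 26, 2013 + 15 days = Dec 11, 2013.
Oct 19, 2013 falls between when the upstream gauge peaks (Oct 18, 2013) and when the midstream gauge peaks (Oct 29, 2013).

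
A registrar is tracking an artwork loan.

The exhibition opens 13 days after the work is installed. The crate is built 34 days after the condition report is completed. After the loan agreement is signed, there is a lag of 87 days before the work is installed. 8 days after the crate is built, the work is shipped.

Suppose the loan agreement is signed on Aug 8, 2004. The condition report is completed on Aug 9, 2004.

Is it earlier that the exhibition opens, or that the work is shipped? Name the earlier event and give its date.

The loan agreement is signed: Aug 8, 2004.
The work is installed: Aug 8, 2004 + 87 days = Nov 3, 2004.
The exhibition opens: Nov 3, 2004 + 13 days = Nov 16, 2004.
The condition report is completed: Aug 9, 2004.
The crate is built: Aug 9, 2004 + 34 days = Sep 12, 2004.
The work is shipped: Sep 12, 2004 + 8 days = Sep 20, 2004.
Comparing: the exhibition opens on Nov 16, 2004 vs the work is shipped on Sep 20, 2004. Earlier: the work is shipped.

The work is shipped — Sep 20, 2004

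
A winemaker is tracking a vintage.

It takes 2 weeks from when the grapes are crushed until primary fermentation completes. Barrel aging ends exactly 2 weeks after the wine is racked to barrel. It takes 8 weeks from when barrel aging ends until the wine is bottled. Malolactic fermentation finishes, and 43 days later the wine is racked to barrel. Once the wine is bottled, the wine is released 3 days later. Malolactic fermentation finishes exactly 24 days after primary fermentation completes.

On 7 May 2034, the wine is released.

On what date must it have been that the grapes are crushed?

4 December 2033

The wine is released: May 7, 2034.
The wine is bottled: May 7, 2034 − 3 days = May 4, 2034.
Barrel aging ends: May 4, 2034 − 8 weeks = Mar 9, 2034.
The wine is racked to barrel: Mar 9, 2034 − 2 weeks = Feb 23, 2034.
Malolactic fermentation finishes: Feb 23, 2034 − 43 days = Jan 11, 2034.
Primary fermentation completes: Jan 11, 2034 − 24 days = Dec 18, 2033.
The grapes are crushed: Dec 18, 2033 − 2 weeks = Dec 4, 2033.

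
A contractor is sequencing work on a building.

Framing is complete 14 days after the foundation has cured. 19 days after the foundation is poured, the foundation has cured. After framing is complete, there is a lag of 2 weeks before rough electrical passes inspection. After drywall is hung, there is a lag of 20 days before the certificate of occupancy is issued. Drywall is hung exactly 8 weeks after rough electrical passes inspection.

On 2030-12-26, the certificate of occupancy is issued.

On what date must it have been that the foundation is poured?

The certificate of occupancy is issued: Dec 26, 2030.
Drywall is hung: Dec 26, 2030 − 20 days = Dec 6, 2030.
Rough electrical passes inspection: Dec 6, 2030 − 8 weeks = Oct 11, 2030.
Framing is complete: Oct 11, 2030 − 2 weeks = Sep 27, 2030.
The foundation has cured: Sep 27, 2030 − 14 days = Sep 13, 2030.
The foundation is poured: Sep 13, 2030 − 19 days = Aug 25, 2030.

2030-08-25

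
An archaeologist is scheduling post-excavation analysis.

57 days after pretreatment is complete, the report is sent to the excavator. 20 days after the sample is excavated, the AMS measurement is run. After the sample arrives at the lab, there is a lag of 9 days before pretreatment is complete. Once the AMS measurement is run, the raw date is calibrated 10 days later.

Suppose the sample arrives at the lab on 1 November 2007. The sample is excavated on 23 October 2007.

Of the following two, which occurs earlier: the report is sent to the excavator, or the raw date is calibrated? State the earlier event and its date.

The raw date is calibrated — 22 November 2007

The sample arrives at the lab: Nov 1, 2007.
Pretreatment is complete: Nov 1, 2007 + 9 days = Nov 10, 2007.
The report is sent to the excavator: Nov 10, 2007 + 57 days = Jan 6, 2008.
The sample is excavated: Oct 23, 2007.
The AMS measurement is run: Oct 23, 2007 + 20 days = Nov 12, 2007.
The raw date is calibrated: Nov 12, 2007 + 10 days = Nov 22, 2007.
Comparing: the report is sent to the excavator on Jan 6, 2008 vs the raw date is calibrated on Nov 22, 2007. Earlier: the raw date is calibrated.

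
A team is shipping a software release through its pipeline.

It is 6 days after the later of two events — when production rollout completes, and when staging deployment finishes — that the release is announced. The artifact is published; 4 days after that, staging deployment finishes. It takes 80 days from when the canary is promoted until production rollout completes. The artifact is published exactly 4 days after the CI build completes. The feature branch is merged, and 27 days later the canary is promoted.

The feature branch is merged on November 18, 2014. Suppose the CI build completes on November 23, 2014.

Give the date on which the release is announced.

March 11, 2015

The feature branch is merged: Nov 18, 2014.
The canary is promoted: Nov 18, 2014 + 27 days = Dec 15, 2014.
Production rollout completes: Dec 15, 2014 + 80 days = Mar 5, 2015.
The CI build completes: Nov 23, 2014.
The artifact is published: Nov 23, 2014 + 4 days = Nov 27, 2014.
Staging deployment finishes: Nov 27, 2014 + 4 days = Dec 1, 2014.
Both prerequisites met — production rollout completes (Mar 5, 2015), staging deployment finishes (Dec 1, 2014); the later is Mar 5, 2015.
The release is announced: Mar 5, 2015 + 6 days = Mar 11, 2015.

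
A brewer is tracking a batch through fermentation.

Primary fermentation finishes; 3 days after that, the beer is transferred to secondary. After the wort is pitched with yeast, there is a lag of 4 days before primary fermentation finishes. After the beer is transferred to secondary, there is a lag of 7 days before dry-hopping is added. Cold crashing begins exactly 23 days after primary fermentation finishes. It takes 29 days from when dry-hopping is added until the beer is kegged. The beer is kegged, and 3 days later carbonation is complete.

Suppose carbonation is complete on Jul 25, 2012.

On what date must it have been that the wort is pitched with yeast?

Jun 9, 2012

Carbonation is complete: Jul 25, 2012.
The beer is kegged: Jul 25, 2012 − 3 days = Jul 22, 2012.
Dry-hopping is added: Jul 22, 2012 − 29 days = Jun 23, 2012.
The beer is transferred to secondary: Jun 23, 2012 − 7 days = Jun 16, 2012.
Primary fermentation finishes: Jun 16, 2012 − 3 days = Jun 13, 2012.
The wort is pitched with yeast: Jun 13, 2012 − 4 days = Jun 9, 2012.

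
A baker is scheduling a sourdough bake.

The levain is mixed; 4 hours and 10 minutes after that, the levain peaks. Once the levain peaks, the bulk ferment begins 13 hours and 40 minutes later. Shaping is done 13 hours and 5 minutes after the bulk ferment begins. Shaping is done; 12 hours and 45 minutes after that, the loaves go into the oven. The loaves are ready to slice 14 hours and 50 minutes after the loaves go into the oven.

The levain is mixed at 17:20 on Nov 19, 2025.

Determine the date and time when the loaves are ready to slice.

The levain is mixed: 17:20 Nov 19, 2025.
The levain peaks: 17:20 Nov 19, 2025 + 4h10m = 21:30 Nov 19, 2025.
The bulk ferment begins: 21:30 Nov 19, 2025 + 13h40m = 11:10 Nov 20, 2025.
Shaping is done: 11:10 Nov 20, 2025 + 13h05m = 00:15 Nov 21, 2025.
The loaves go into the oven: 00:15 Nov 21, 2025 + 12h45m = 13:00 Nov 21, 2025.
The loaves are ready to slice: 13:00 Nov 21, 2025 + 14h50m = 03:50 Nov 22, 2025.

03:50 on Nov 22, 2025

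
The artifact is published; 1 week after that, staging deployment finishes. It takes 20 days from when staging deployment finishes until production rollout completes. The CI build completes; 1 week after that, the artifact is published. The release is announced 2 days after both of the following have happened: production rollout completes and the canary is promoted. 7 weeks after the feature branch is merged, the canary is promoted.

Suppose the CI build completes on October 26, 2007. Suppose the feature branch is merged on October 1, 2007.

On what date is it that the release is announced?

December 1, 2007

The CI build completes: Oct 26, 2007.
The artifact is published: Oct 26, 2007 + 1 week = Nov 2, 2007.
Staging deployment finishes: Nov 2, 2007 + 1 week = Nov 9, 2007.
Production rollout completes: Nov 9, 2007 + 20 days = Nov 29, 2007.
The feature branch is merged: Oct 1, 2007.
The canary is promoted: Oct 1, 2007 + 7 weeks = Nov 19, 2007.
Both prerequisites met — production rollout completes (Nov 29, 2007), the canary is promoted (Nov 19, 2007); the later is Nov 29, 2007.
The release is announced: Nov 29, 2007 + 2 days = Dec 1, 2007.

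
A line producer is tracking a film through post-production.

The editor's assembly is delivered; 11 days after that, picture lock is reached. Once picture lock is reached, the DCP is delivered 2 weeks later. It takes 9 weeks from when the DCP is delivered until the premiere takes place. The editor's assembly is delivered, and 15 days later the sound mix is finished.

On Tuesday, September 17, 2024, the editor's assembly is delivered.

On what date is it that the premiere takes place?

Saturday, December 14, 2024

The editor's assembly is delivered: Sep 17, 2024.
Picture lock is reached: Sep 17, 2024 + 11 days = Sep 28, 2024.
The DCP is delivered: Sep 28, 2024 + 2 weeks = Oct 12, 2024.
The premiere takes place: Oct 12, 2024 + 9 weeks = Dec 14, 2024.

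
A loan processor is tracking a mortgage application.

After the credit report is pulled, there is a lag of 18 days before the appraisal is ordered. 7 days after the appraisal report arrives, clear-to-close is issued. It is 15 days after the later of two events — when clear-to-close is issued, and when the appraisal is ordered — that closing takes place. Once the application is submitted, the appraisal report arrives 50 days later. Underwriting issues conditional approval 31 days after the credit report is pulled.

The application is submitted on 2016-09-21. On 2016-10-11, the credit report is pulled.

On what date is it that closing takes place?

2016-12-02

The application is submitted: Sep 21, 2016.
The appraisal report arrives: Sep 21, 2016 + 50 days = Nov 10, 2016.
Clear-to-close is issued: Nov 10, 2016 + 7 days = Nov 17, 2016.
The credit report is pulled: Oct 11, 2016.
The appraisal is ordered: Oct 11, 2016 + 18 days = Oct 29, 2016.
Both prerequisites met — clear-to-close is issued (Nov 17, 2016), the appraisal is ordered (Oct 29, 2016); the later is Nov 17, 2016.
Closing takes place: Nov 17, 2016 + 15 days = Dec 2, 2016.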